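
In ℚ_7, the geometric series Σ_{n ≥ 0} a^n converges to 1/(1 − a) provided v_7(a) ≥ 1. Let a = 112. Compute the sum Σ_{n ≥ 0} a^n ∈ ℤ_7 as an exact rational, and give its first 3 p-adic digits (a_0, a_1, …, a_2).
Σ a^n = 1/(1 − a) = -1/111;  first 3 digits = (1, 2, 6)

v_7(a) = 1 ≥ 1, so the series converges in ℤ_7 to 1/(1 − a) = 1/(1 − 112) = -1/111. Expand this rational in ℤ_7: compute digits iteratively via d_i = x_i mod 7, x_{i+1} = (x_i − d_i)/7. The first 3 digits are (1, 2, 6).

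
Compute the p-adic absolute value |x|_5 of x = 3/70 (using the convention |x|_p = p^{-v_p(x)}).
|3/70|_5 = 5

Step 1 — compute v_5(x) by factoring powers of 5 out of the numerator and denominator: v_5(3/70) = -1. Step 2 — apply |x|_p = p^{-v_p(x)} = 5^{1} = 5.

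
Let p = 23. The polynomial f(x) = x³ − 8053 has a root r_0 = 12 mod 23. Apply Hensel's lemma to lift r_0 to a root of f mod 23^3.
r_2 = 9327 (mod 12167)

Hensel: r_{i+1} = r_i − f(r_i)/f′(r_i) mod 23^{i+2}, where f′(x) = 3x². Iterate:
  r_0 = 12 (mod 23)
  r_1 = 334 (mod 529)
  r_2 = 9327 (mod 12167)
Final: r = 9327 with f(r) ≡ 0 mod 23^3.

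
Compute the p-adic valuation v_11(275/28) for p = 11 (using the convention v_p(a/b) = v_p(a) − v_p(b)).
v_11(275/28) = 1

Factor powers of 11 from the numerator and denominator of the reduced fraction: 275 = 11^1 · 25 and 28 = 11^0 · 28. Apply v_p(a/b) = v_p(a) − v_p(b): v_11(275/28) = 1 − 0 = 1.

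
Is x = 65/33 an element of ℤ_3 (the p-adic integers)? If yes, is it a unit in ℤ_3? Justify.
x ∉ ℤ_3 (v_3(x) = -1 < 0)

ℤ_3 = {x ∈ ℚ_3 : v_3(x) ≥ 0} and ℤ_3^× = {x ∈ ℤ_3 : v_3(x) = 0}. Here v_3(65/33) = v_3(num) − v_3(den) = -1; compare against these criteria.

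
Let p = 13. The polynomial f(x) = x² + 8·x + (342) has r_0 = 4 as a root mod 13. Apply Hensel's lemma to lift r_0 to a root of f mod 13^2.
r_1 = 43 (mod 169)

Hensel: r_{i+1} = r_i − f(r_i)·(f′(r_i))^{-1} mod 13^{i+2}, f′(x) = 2x + 8. Iterate:
  r_0 = 4 (mod 13)
  r_1 = 43 (mod 169)
Final: r = 43 satisfies f(r) ≡ 0 mod 13^2.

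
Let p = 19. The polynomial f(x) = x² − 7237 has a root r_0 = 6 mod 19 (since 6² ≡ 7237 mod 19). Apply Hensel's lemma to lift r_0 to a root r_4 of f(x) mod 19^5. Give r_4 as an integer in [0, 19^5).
r_4 = 1478510 (mod 2476099)

Hensel's recurrence: r_{i+1} = r_i − f(r_i)·(f′(r_i))^{-1} mod 19^{i+2}, with f′(x) = 2x. Iterate:
  r_0 = 6 (mod 19)
  r_1 = 215 (mod 361)
  r_2 = 3825 (mod 6859)
  r_3 = 44979 (mod 130321)
  r_4 = 1478510 (mod 2476099)
Final: r_4 = 1478510, and one checks f(r_4) ≡ 0 mod 19^5.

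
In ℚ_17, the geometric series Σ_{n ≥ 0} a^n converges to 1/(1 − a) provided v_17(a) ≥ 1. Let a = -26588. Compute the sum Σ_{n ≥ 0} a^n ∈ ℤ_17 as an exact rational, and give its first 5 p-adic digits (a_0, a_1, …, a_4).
Σ a^n = 1/(1 − a) = 1/26589;  first 5 digits = (1, 0, 10, 11, 14)

v_17(a) = 2 ≥ 1, so the series converges in ℤ_17 to 1/(1 − a) = 1/(1 − (-26588)) = 1/26589. Expand this rational in ℤ_17: compute digits iteratively via d_i = x_i mod 17, x_{i+1} = (x_i − d_i)/17. The first 5 digits are (1, 0, 10, 11, 14).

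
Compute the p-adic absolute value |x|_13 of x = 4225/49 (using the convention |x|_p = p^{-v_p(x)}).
|4225/49|_13 = 1/169

Step 1 — compute v_13(x) by factoring powers of 13 out of the numerator and denominator: v_13(4225/49) = 2. Step 2 — apply |x|_p = p^{-v_p(x)} = 13^{-2} = 1/169.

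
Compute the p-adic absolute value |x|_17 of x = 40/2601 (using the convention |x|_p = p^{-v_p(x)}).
|40/2601|_17 = 289

Step 1 — compute v_17(x) by factoring powers of 17 out of the numerator and denominator: v_17(40/2601) = -2. Step 2 — apply |x|_p = p^{-v_p(x)} = 17^{2} = 289.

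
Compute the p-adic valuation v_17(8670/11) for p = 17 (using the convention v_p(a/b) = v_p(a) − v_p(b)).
v_17(8670/11) = 2

Factor powers of 17 from the numerator and denominator of the reduced fraction: 8670 = 17^2 · 30 and 11 = 17^0 · 11. Apply v_p(a/b) = v_p(a) − v_p(b): v_17(8670/11) = 2 − 0 = 2.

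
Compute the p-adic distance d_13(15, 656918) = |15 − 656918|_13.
d_13(15, 656918) = 1/28561

Step 1 — x − y = 15 − 656918 = -656903. Step 2 — v_13(-656903) = 4 (factor: -656903 = −(13^4 · 23); the sign does not affect v_p). Step 3 — |x − y|_13 = 13^{-4} = 1/28561.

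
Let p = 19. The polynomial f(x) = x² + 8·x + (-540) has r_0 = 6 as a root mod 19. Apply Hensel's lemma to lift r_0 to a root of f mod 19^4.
r_3 = 92517 (mod 130321)

Hensel: r_{i+1} = r_i − f(r_i)·(f′(r_i))^{-1} mod 19^{i+2}, f′(x) = 2x + 8. Iterate:
  r_0 = 6 (mod 19)
  r_1 = 101 (mod 361)
  r_2 = 3350 (mod 6859)
  r_3 = 92517 (mod 130321)
Final: r = 92517 satisfies f(r) ≡ 0 mod 19^4.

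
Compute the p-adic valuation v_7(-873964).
v_7(-873964) = 5

v_7(n) is the largest exponent k such that 7^k divides n. Factor out: -873964 = -7^5 · 52. (Sign doesn't affect v_p.) So v_7(-873964) = 5.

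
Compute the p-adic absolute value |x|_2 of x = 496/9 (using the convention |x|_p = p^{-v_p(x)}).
|496/9|_2 = 1/16

Step 1 — compute v_2(x) by factoring powers of 2 out of the numerator and denominator: v_2(496/9) = 4. Step 2 — apply |x|_p = p^{-v_p(x)} = 2^{-4} = 1/16.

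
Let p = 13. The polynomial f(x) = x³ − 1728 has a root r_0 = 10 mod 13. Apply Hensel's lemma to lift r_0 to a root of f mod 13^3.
r_2 = 738 (mod 2197)

Hensel: r_{i+1} = r_i − f(r_i)/f′(r_i) mod 13^{i+2}, where f′(x) = 3x². Iterate:
  r_0 = 10 (mod 13)
  r_1 = 62 (mod 169)
  r_2 = 738 (mod 2197)
Final: r = 738 with f(r) ≡ 0 mod 13^3.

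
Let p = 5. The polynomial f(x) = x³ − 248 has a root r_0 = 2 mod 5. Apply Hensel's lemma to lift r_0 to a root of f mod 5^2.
r_1 = 22 (mod 25)

Hensel: r_{i+1} = r_i − f(r_i)/f′(r_i) mod 5^{i+2}, where f′(x) = 3x². Iterate:
  r_0 = 2 (mod 5)
  r_1 = 22 (mod 25)
Final: r = 22 with f(r) ≡ 0 mod 5^2.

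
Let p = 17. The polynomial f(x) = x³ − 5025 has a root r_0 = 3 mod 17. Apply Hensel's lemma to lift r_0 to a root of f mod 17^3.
r_2 = 2757 (mod 4913)

Hensel: r_{i+1} = r_i − f(r_i)/f′(r_i) mod 17^{i+2}, where f′(x) = 3x². Iterate:
  r_0 = 3 (mod 17)
  r_1 = 156 (mod 289)
  r_2 = 2757 (mod 4913)
Final: r = 2757 with f(r) ≡ 0 mod 17^3.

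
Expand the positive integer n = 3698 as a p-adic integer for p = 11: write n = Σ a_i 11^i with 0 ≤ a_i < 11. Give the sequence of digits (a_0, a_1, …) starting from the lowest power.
(a_0, a_1, …) = (2, 6, 8, 2)

Repeated division by 11 gives the digits low-to-high: 3698 = 2 + 6·11^1 + 8·11^2 + 2·11^3. Digit sequence: (2, 6, 8, 2).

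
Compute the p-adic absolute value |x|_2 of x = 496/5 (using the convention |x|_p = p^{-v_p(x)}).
|496/5|_2 = 1/16

Step 1 — compute v_2(x) by factoring powers of 2 out of the numerator and denominator: v_2(496/5) = 4. Step 2 — apply |x|_p = p^{-v_p(x)} = 2^{-4} = 1/16.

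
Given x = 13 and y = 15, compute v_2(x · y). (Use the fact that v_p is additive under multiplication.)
v_2(195) = 0

v_p(x) = 0 (factor: 13 = 2^0 · 13); v_p(y) = 0 (factor: 15 = 2^0 · 15). Additivity: v_p(xy) = v_p(x) + v_p(y) = 0 + 0 = 0. (Direct check: xy = 195 = 2^0 · (195).)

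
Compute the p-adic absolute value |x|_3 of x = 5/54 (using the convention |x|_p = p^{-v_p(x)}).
|5/54|_3 = 27

Step 1 — compute v_3(x) by factoring powers of 3 out of the numerator and denominator: v_3(5/54) = -3. Step 2 — apply |x|_p = p^{-v_p(x)} = 3^{3} = 27.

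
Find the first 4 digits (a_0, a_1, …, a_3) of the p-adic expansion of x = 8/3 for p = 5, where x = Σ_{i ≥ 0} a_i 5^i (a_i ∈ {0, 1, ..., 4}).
(a_0, …, a_3) = (1, 2, 3, 1)

v_5(8/3) = 0 (numerator and denominator both coprime to 5), so x ∈ ℤ_5^×. Compute digits iteratively via a_i = x_i mod 5, x_{i+1} = (x_i − a_i)/5, with x_0 = x:
  x_0 = 8/3;  a_0 = 1;  x_1 = (x_0 − 1)/5 = 1/3
  x_1 = 1/3;  a_1 = 2;  x_2 = (x_1 − 2)/5 = -1/3
  x_2 = -1/3;  a_2 = 3;  x_3 = (x_2 − 3)/5 = -2/3
  x_3 = -2/3;  a_3 = 1;  x_4 = (x_3 − 1)/5 = -1/3
Digits: (1, 2, 3, 1).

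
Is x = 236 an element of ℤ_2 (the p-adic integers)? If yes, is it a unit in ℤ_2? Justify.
x ∈ ℤ_2 but not a unit; v_2(x) = 2 > 0

ℤ_2 = {x ∈ ℚ_2 : v_2(x) ≥ 0} and ℤ_2^× = {x ∈ ℤ_2 : v_2(x) = 0}. Here v_2(236) = v_2(num) − v_2(den) = 2; compare against these criteria.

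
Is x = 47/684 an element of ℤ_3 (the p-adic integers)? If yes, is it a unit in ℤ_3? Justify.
x ∉ ℤ_3 (v_3(x) = -2 < 0)

ℤ_3 = {x ∈ ℚ_3 : v_3(x) ≥ 0} and ℤ_3^× = {x ∈ ℤ_3 : v_3(x) = 0}. Here v_3(47/684) = v_3(num) − v_3(den) = -2; compare against these criteria.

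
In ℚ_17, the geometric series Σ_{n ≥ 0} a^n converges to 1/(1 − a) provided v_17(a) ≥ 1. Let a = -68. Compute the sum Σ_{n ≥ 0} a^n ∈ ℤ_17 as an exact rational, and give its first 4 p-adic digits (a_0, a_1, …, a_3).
Σ a^n = 1/(1 − a) = 1/69;  first 4 digits = (1, 13, 15, 4)

v_17(a) = 1 ≥ 1, so the series converges in ℤ_17 to 1/(1 − a) = 1/(1 − (-68)) = 1/69. Expand this rational in ℤ_17: compute digits iteratively via d_i = x_i mod 17, x_{i+1} = (x_i − d_i)/17. The first 4 digits are (1, 13, 15, 4).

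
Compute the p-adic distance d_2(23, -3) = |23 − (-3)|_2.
d_2(23, -3) = 1/2

Step 1 — x − y = 23 − (-3) = 26. Step 2 — v_2(26) = 1 (factor: 26 = (2^1 · 13); the sign does not affect v_p). Step 3 — |x − y|_2 = 2^{-1} = 1/2.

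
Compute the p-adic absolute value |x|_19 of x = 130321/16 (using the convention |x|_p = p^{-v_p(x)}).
|130321/16|_19 = 1/130321

Step 1 — compute v_19(x) by factoring powers of 19 out of the numerator and denominator: v_19(130321/16) = 4. Step 2 — apply |x|_p = p^{-v_p(x)} = 19^{-4} = 1/130321.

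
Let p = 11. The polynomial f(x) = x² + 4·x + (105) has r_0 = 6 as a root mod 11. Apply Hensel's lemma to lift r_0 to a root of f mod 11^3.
r_2 = 94 (mod 1331)

Hensel: r_{i+1} = r_i − f(r_i)·(f′(r_i))^{-1} mod 11^{i+2}, f′(x) = 2x + 4. Iterate:
  r_0 = 6 (mod 11)
  r_1 = 94 (mod 121)
  r_2 = 94 (mod 1331)
Final: r = 94 satisfies f(r) ≡ 0 mod 11^3.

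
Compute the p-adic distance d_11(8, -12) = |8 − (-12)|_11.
d_11(8, -12) = 1

Step 1 — x − y = 8 − (-12) = 20. Step 2 — v_11(20) = 0 (factor: 20 = (11^0 · 20); the sign does not affect v_p). Step 3 — |x − y|_11 = 11^{0} = 1.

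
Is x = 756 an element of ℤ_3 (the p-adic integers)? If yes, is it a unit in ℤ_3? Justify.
x ∈ ℤ_3 but not a unit; v_3(x) = 3 > 0

ℤ_3 = {x ∈ ℚ_3 : v_3(x) ≥ 0} and ℤ_3^× = {x ∈ ℤ_3 : v_3(x) = 0}. Here v_3(756) = v_3(num) − v_3(den) = 3; compare against these criteria.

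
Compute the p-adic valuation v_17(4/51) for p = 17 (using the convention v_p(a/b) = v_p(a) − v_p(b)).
v_17(4/51) = -1

Factor powers of 17 from the numerator and denominator of the reduced fraction: 4 = 17^0 · 4 and 51 = 17^1 · 3. Apply v_p(a/b) = v_p(a) − v_p(b): v_17(4/51) = 0 − 1 = -1.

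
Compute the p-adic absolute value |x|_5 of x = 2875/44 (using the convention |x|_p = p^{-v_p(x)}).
|2875/44|_5 = 1/125

Step 1 — compute v_5(x) by factoring powers of 5 out of the numerator and denominator: v_5(2875/44) = 3. Step 2 — apply |x|_p = p^{-v_p(x)} = 5^{-3} = 1/125.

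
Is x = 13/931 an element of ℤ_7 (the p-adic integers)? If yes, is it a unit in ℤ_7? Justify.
x ∉ ℤ_7 (v_7(x) = -2 < 0)

ℤ_7 = {x ∈ ℚ_7 : v_7(x) ≥ 0} and ℤ_7^× = {x ∈ ℤ_7 : v_7(x) = 0}. Here v_7(13/931) = v_7(num) − v_7(den) = -2; compare against these criteria.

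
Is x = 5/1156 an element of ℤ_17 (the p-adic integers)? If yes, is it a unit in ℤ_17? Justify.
x ∉ ℤ_17 (v_17(x) = -2 < 0)

ℤ_17 = {x ∈ ℚ_17 : v_17(x) ≥ 0} and ℤ_17^× = {x ∈ ℤ_17 : v_17(x) = 0}. Here v_17(5/1156) = v_17(num) − v_17(den) = -2; compare against these criteria.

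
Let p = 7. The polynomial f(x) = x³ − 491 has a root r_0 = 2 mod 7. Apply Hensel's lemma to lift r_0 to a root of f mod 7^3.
r_2 = 79 (mod 343)

Hensel: r_{i+1} = r_i − f(r_i)/f′(r_i) mod 7^{i+2}, where f′(x) = 3x². Iterate:
  r_0 = 2 (mod 7)
  r_1 = 30 (mod 49)
  r_2 = 79 (mod 343)
Final: r = 79 with f(r) ≡ 0 mod 7^3.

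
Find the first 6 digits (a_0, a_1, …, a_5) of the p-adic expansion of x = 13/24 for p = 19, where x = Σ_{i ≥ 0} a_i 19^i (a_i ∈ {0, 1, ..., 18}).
(a_0, …, a_5) = (14, 8, 13, 8, 13, 8)

v_19(13/24) = 0 (numerator and denominator both coprime to 19), so x ∈ ℤ_19^×. Compute digits iteratively via a_i = x_i mod 19, x_{i+1} = (x_i − a_i)/19, with x_0 = x:
  x_0 = 13/24;  a_0 = 14;  x_1 = (x_0 − 14)/19 = -17/24
  x_1 = -17/24;  a_1 = 8;  x_2 = (x_1 − 8)/19 = -11/24
  x_2 = -11/24;  a_2 = 13;  x_3 = (x_2 − 13)/19 = -17/24
  x_3 = -17/24;  a_3 = 8;  x_4 = (x_3 − 8)/19 = -11/24
  x_4 = -11/24;  a_4 = 13;  x_5 = (x_4 − 13)/19 = -17/24
  x_5 = -17/24;  a_5 = 8;  x_6 = (x_5 − 8)/19 = -11/24
Digits: (14, 8, 13, 8, 13, 8).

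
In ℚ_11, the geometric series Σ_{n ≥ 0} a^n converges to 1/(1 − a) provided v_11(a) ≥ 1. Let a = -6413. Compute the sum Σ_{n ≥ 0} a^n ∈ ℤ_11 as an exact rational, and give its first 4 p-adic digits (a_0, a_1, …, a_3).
Σ a^n = 1/(1 − a) = 1/6414;  first 4 digits = (1, 0, 2, 6)

v_11(a) = 2 ≥ 1, so the series converges in ℤ_11 to 1/(1 − a) = 1/(1 − (-6413)) = 1/6414. Expand this rational in ℤ_11: compute digits iteratively via d_i = x_i mod 11, x_{i+1} = (x_i − d_i)/11. The first 4 digits are (1, 0, 2, 6).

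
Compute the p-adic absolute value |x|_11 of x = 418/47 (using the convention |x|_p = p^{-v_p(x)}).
|418/47|_11 = 1/11

Step 1 — compute v_11(x) by factoring powers of 11 out of the numerator and denominator: v_11(418/47) = 1. Step 2 — apply |x|_p = p^{-v_p(x)} = 11^{-1} = 1/11.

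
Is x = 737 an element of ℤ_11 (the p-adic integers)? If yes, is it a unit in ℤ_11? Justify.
x ∈ ℤ_11 but not a unit; v_11(x) = 1 > 0

ℤ_11 = {x ∈ ℚ_11 : v_11(x) ≥ 0} and ℤ_11^× = {x ∈ ℤ_11 : v_11(x) = 0}. Here v_11(737) = v_11(num) − v_11(den) = 1; compare against these criteria.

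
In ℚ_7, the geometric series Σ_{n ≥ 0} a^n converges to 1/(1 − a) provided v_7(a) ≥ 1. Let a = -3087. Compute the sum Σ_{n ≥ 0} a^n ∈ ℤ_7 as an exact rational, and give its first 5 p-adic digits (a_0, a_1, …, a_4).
Σ a^n = 1/(1 − a) = 1/3088;  first 5 digits = (1, 0, 0, 5, 5)

v_7(a) = 3 ≥ 1, so the series converges in ℤ_7 to 1/(1 − a) = 1/(1 − (-3087)) = 1/3088. Expand this rational in ℤ_7: compute digits iteratively via d_i = x_i mod 7, x_{i+1} = (x_i − d_i)/7. The first 5 digits are (1, 0, 0, 5, 5).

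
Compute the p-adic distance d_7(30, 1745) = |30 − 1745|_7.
d_7(30, 1745) = 1/343

Step 1 — x − y = 30 − 1745 = -1715. Step 2 — v_7(-1715) = 3 (factor: -1715 = −(7^3 · 5); the sign does not affect v_p). Step 3 — |x − y|_7 = 7^{-3} = 1/343.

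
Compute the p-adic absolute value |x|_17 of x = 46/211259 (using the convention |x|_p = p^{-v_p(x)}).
|46/211259|_17 = 4913

Step 1 — compute v_17(x) by factoring powers of 17 out of the numerator and denominator: v_17(46/211259) = -3. Step 2 — apply |x|_p = p^{-v_p(x)} = 17^{3} = 4913.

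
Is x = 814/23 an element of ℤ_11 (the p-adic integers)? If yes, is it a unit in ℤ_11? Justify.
x ∈ ℤ_11 but not a unit; v_11(x) = 1 > 0

ℤ_11 = {x ∈ ℚ_11 : v_11(x) ≥ 0} and ℤ_11^× = {x ∈ ℤ_11 : v_11(x) = 0}. Here v_11(814/23) = v_11(num) − v_11(den) = 1; compare against these criteria.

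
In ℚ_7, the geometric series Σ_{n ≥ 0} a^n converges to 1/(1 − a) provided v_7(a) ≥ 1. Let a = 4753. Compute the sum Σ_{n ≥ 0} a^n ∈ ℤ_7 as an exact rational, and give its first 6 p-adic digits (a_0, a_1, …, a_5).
Σ a^n = 1/(1 − a) = -1/4752;  first 6 digits = (1, 0, 6, 6, 2, 0)

v_7(a) = 2 ≥ 1, so the series converges in ℤ_7 to 1/(1 − a) = 1/(1 − 4753) = -1/4752. Expand this rational in ℤ_7: compute digits iteratively via d_i = x_i mod 7, x_{i+1} = (x_i − d_i)/7. The first 6 digits are (1, 0, 6, 6, 2, 0).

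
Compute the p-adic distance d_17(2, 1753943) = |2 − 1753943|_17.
d_17(2, 1753943) = 1/83521

Step 1 — x − y = 2 − 1753943 = -1753941. Step 2 — v_17(-1753941) = 4 (factor: -1753941 = −(17^4 · 21); the sign does not affect v_p). Step 3 — |x − y|_17 = 17^{-4} = 1/83521.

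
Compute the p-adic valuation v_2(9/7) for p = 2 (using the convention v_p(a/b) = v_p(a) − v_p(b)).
v_2(9/7) = 0

Factor powers of 2 from the numerator and denominator of the reduced fraction: 9 = 2^0 · 9 and 7 = 2^0 · 7. Apply v_p(a/b) = v_p(a) − v_p(b): v_2(9/7) = 0 − 0 = 0.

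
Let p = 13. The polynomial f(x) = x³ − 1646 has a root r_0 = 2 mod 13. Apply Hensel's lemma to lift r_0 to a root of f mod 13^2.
r_1 = 54 (mod 169)

Hensel: r_{i+1} = r_i − f(r_i)/f′(r_i) mod 13^{i+2}, where f′(x) = 3x². Iterate:
  r_0 = 2 (mod 13)
  r_1 = 54 (mod 169)
Final: r = 54 with f(r) ≡ 0 mod 13^2.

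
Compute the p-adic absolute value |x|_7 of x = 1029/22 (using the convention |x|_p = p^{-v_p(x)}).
|1029/22|_7 = 1/343

Step 1 — compute v_7(x) by factoring powers of 7 out of the numerator and denominator: v_7(1029/22) = 3. Step 2 — apply |x|_p = p^{-v_p(x)} = 7^{-3} = 1/343.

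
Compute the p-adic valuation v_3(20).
v_3(20) = 0

v_3(n) is the largest exponent k such that 3^k divides n. Factor out: 20 = 3^0 · 20. (Sign doesn't affect v_p.) So v_3(20) = 0.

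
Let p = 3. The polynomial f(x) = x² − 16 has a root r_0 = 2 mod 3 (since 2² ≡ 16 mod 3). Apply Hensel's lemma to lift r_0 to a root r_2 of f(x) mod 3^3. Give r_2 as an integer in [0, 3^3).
r_2 = 23 (mod 27)

Hensel's recurrence: r_{i+1} = r_i − f(r_i)·(f′(r_i))^{-1} mod 3^{i+2}, with f′(x) = 2x. Iterate:
  r_0 = 2 (mod 3)
  r_1 = 5 (mod 9)
  r_2 = 23 (mod 27)
Final: r_2 = 23, and one checks f(r_2) ≡ 0 mod 3^3.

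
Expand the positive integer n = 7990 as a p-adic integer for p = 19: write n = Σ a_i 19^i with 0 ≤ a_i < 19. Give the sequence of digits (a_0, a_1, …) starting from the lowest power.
(a_0, a_1, …) = (10, 2, 3, 1)

Repeated division by 19 gives the digits low-to-high: 7990 = 10 + 2·19^1 + 3·19^2 + 1·19^3. Digit sequence: (10, 2, 3, 1).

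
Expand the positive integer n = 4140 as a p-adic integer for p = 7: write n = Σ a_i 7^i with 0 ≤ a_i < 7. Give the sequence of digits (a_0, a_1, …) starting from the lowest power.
(a_0, a_1, …) = (3, 3, 0, 5, 1)

Repeated division by 7 gives the digits low-to-high: 4140 = 3 + 3·7^1 + 5·7^3 + 1·7^4. Digit sequence: (3, 3, 0, 5, 1).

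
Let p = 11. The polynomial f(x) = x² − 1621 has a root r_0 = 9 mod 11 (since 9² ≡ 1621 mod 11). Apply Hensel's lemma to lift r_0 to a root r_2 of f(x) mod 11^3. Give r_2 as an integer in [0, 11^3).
r_2 = 955 (mod 1331)

Hensel's recurrence: r_{i+1} = r_i − f(r_i)·(f′(r_i))^{-1} mod 11^{i+2}, with f′(x) = 2x. Iterate:
  r_0 = 9 (mod 11)
  r_1 = 108 (mod 121)
  r_2 = 955 (mod 1331)
Final: r_2 = 955, and one checks f(r_2) ≡ 0 mod 11^3.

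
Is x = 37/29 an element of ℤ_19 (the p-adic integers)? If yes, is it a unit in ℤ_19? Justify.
x ∈ ℤ_19^× (unit); v_19(x) = 0

ℤ_19 = {x ∈ ℚ_19 : v_19(x) ≥ 0} and ℤ_19^× = {x ∈ ℤ_19 : v_19(x) = 0}. Here v_19(37/29) = v_19(num) − v_19(den) = 0; compare against these criteria.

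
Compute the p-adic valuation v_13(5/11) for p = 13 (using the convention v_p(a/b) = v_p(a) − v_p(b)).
v_13(5/11) = 0

Factor powers of 13 from the numerator and denominator of the reduced fraction: 5 = 13^0 · 5 and 11 = 13^0 · 11. Apply v_p(a/b) = v_p(a) − v_p(b): v_13(5/11) = 0 − 0 = 0.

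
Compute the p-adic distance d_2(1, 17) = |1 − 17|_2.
d_2(1, 17) = 1/16

Step 1 — x − y = 1 − 17 = -16. Step 2 — v_2(-16) = 4 (factor: -16 = −(2^4 · 1); the sign does not affect v_p). Step 3 — |x − y|_2 = 2^{-4} = 1/16.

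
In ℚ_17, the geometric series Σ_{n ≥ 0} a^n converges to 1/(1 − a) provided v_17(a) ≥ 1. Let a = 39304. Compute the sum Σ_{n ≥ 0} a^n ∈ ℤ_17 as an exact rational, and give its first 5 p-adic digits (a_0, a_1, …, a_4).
Σ a^n = 1/(1 − a) = -1/39303;  first 5 digits = (1, 0, 0, 8, 0)

v_17(a) = 3 ≥ 1, so the series converges in ℤ_17 to 1/(1 − a) = 1/(1 − 39304) = -1/39303. Expand this rational in ℤ_17: compute digits iteratively via d_i = x_i mod 17, x_{i+1} = (x_i − d_i)/17. The first 5 digits are (1, 0, 0, 8, 0).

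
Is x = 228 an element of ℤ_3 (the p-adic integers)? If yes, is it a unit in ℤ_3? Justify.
x ∈ ℤ_3 but not a unit; v_3(x) = 1 > 0

ℤ_3 = {x ∈ ℚ_3 : v_3(x) ≥ 0} and ℤ_3^× = {x ∈ ℤ_3 : v_3(x) = 0}. Here v_3(228) = v_3(num) − v_3(den) = 1; compare against these criteria.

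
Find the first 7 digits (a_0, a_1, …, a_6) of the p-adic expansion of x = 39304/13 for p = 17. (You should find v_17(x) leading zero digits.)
(a_0, …, a_6) = (0, 0, 0, 15, 7, 10, 2)

v_17(39304/13) = 3, so a_0 = ... = a_2 = 0. Factor out: x = 17^3 · u with u = 8/13 a unit in ℤ_17. Expand u iteratively via a_{v+i} = u_i mod 17, u_{i+1} = (u_i − a_{v+i})/17:
  u_0 = 8/13;  a_3 = 15;  u_1 = (u_0 − 15)/17 = -11/13
  u_1 = -11/13;  a_4 = 7;  u_2 = (u_1 − 7)/17 = -6/13
  u_2 = -6/13;  a_5 = 10;  u_3 = (u_2 − 10)/17 = -8/13
  u_3 = -8/13;  a_6 = 2;  u_4 = (u_3 − 2)/17 = -2/13
Digits: (0, 0, 0, 15, 7, 10, 2).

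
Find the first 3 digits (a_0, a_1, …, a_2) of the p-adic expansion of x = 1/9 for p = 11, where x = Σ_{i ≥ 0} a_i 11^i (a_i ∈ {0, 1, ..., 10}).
(a_0, …, a_2) = (5, 2, 1)

v_11(1/9) = 0 (numerator and denominator both coprime to 11), so x ∈ ℤ_11^×. Compute digits iteratively via a_i = x_i mod 11, x_{i+1} = (x_i − a_i)/11, with x_0 = x:
  x_0 = 1/9;  a_0 = 5;  x_1 = (x_0 − 5)/11 = -4/9
  x_1 = -4/9;  a_1 = 2;  x_2 = (x_1 − 2)/11 = -2/9
  x_2 = -2/9;  a_2 = 1;  x_3 = (x_2 − 1)/11 = -1/9
Digits: (5, 2, 1).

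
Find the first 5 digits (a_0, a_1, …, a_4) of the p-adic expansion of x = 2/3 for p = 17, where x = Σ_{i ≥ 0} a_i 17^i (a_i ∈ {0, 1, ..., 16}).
(a_0, …, a_4) = (12, 5, 11, 5, 11)

v_17(2/3) = 0 (numerator and denominator both coprime to 17), so x ∈ ℤ_17^×. Compute digits iteratively via a_i = x_i mod 17, x_{i+1} = (x_i − a_i)/17, with x_0 = x:
  x_0 = 2/3;  a_0 = 12;  x_1 = (x_0 − 12)/17 = -2/3
  x_1 = -2/3;  a_1 = 5;  x_2 = (x_1 − 5)/17 = -1/3
  x_2 = -1/3;  a_2 = 11;  x_3 = (x_2 − 11)/17 = -2/3
  x_3 = -2/3;  a_3 = 5;  x_4 = (x_3 − 5)/17 = -1/3
  x_4 = -1/3;  a_4 = 11;  x_5 = (x_4 − 11)/17 = -2/3
Digits: (12, 5, 11, 5, 11).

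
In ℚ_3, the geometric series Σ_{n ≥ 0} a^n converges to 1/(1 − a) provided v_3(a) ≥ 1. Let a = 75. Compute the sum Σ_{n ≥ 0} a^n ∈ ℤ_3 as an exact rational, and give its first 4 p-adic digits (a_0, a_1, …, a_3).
Σ a^n = 1/(1 − a) = -1/74;  first 4 digits = (1, 1, 0, 2)

v_3(a) = 1 ≥ 1, so the series converges in ℤ_3 to 1/(1 − a) = 1/(1 − 75) = -1/74. Expand this rational in ℤ_3: compute digits iteratively via d_i = x_i mod 3, x_{i+1} = (x_i − d_i)/3. The first 4 digits are (1, 1, 0, 2).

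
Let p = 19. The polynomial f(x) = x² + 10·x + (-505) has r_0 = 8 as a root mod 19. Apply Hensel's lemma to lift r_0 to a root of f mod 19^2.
r_1 = 8 (mod 361)

Hensel: r_{i+1} = r_i − f(r_i)·(f′(r_i))^{-1} mod 19^{i+2}, f′(x) = 2x + 10. Iterate:
  r_0 = 8 (mod 19)
  r_1 = 8 (mod 361)
Final: r = 8 satisfies f(r) ≡ 0 mod 19^2.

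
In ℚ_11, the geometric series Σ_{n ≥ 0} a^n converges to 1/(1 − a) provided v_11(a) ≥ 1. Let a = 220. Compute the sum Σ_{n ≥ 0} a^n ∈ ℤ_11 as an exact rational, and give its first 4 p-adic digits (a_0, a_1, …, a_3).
Σ a^n = 1/(1 − a) = -1/219;  first 4 digits = (1, 9, 5, 6)

v_11(a) = 1 ≥ 1, so the series converges in ℤ_11 to 1/(1 − a) = 1/(1 − 220) = -1/219. Expand this rational in ℤ_11: compute digits iteratively via d_i = x_i mod 11, x_{i+1} = (x_i − d_i)/11. The first 4 digits are (1, 9, 5, 6).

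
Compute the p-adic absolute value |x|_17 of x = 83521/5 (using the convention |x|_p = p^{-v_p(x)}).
|83521/5|_17 = 1/83521

Step 1 — compute v_17(x) by factoring powers of 17 out of the numerator and denominator: v_17(83521/5) = 4. Step 2 — apply |x|_p = p^{-v_p(x)} = 17^{-4} = 1/83521.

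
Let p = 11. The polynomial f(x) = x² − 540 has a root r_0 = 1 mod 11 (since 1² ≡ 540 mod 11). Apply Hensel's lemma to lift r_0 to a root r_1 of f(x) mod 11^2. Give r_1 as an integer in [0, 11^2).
r_1 = 89 (mod 121)

Hensel's recurrence: r_{i+1} = r_i − f(r_i)·(f′(r_i))^{-1} mod 11^{i+2}, with f′(x) = 2x. Iterate:
  r_0 = 1 (mod 11)
  r_1 = 89 (mod 121)
Final: r_1 = 89, and one checks f(r_1) ≡ 0 mod 11^2.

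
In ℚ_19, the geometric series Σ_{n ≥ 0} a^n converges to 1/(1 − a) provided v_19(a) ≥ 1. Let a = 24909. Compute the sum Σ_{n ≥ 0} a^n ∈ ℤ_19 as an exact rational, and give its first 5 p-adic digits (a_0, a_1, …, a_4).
Σ a^n = 1/(1 − a) = -1/24908;  first 5 digits = (1, 0, 12, 3, 11)

v_19(a) = 2 ≥ 1, so the series converges in ℤ_19 to 1/(1 − a) = 1/(1 − 24909) = -1/24908. Expand this rational in ℤ_19: compute digits iteratively via d_i = x_i mod 19, x_{i+1} = (x_i − d_i)/19. The first 5 digits are (1, 0, 12, 3, 11).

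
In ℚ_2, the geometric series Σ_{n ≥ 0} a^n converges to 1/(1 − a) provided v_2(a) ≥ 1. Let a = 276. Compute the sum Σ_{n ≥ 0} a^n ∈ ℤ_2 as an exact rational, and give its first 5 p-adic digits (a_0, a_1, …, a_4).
Σ a^n = 1/(1 − a) = -1/275;  first 5 digits = (1, 0, 1, 0, 0)

v_2(a) = 2 ≥ 1, so the series converges in ℤ_2 to 1/(1 − a) = 1/(1 − 276) = -1/275. Expand this rational in ℤ_2: compute digits iteratively via d_i = x_i mod 2, x_{i+1} = (x_i − d_i)/2. The first 5 digits are (1, 0, 1, 0, 0).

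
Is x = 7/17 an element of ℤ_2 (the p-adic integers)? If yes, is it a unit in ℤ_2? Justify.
x ∈ ℤ_2^× (unit); v_2(x) = 0

ℤ_2 = {x ∈ ℚ_2 : v_2(x) ≥ 0} and ℤ_2^× = {x ∈ ℤ_2 : v_2(x) = 0}. Here v_2(7/17) = v_2(num) − v_2(den) = 0; compare against these criteria.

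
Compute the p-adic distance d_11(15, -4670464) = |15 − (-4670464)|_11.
d_11(15, -4670464) = 1/161051

Step 1 — x − y = 15 − (-4670464) = 4670479. Step 2 — v_11(4670479) = 5 (factor: 4670479 = (11^5 · 29); the sign does not affect v_p). Step 3 — |x − y|_11 = 11^{-5} = 1/161051.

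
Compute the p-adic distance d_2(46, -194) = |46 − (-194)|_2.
d_2(46, -194) = 1/16

Step 1 — x − y = 46 − (-194) = 240. Step 2 — v_2(240) = 4 (factor: 240 = (2^4 · 15); the sign does not affect v_p). Step 3 — |x − y|_2 = 2^{-4} = 1/16.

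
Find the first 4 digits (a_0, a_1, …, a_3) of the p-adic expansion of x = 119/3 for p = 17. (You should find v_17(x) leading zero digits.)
(a_0, …, a_3) = (0, 8, 11, 5)

v_17(119/3) = 1, so a_0 = ... = a_0 = 0. Factor out: x = 17^1 · u with u = 7/3 a unit in ℤ_17. Expand u iteratively via a_{v+i} = u_i mod 17, u_{i+1} = (u_i − a_{v+i})/17:
  u_0 = 7/3;  a_1 = 8;  u_1 = (u_0 − 8)/17 = -1/3
  u_1 = -1/3;  a_2 = 11;  u_2 = (u_1 − 11)/17 = -2/3
  u_2 = -2/3;  a_3 = 5;  u_3 = (u_2 − 5)/17 = -1/3
Digits: (0, 8, 11, 5).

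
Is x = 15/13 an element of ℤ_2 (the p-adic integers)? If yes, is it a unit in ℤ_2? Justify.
x ∈ ℤ_2^× (unit); v_2(x) = 0

ℤ_2 = {x ∈ ℚ_2 : v_2(x) ≥ 0} and ℤ_2^× = {x ∈ ℤ_2 : v_2(x) = 0}. Here v_2(15/13) = v_2(num) − v_2(den) = 0; compare against these criteria.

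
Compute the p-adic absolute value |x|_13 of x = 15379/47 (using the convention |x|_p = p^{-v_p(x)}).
|15379/47|_13 = 1/2197

Step 1 — compute v_13(x) by factoring powers of 13 out of the numerator and denominator: v_13(15379/47) = 3. Step 2 — apply |x|_p = p^{-v_p(x)} = 13^{-3} = 1/2197.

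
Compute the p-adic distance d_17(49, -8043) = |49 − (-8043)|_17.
d_17(49, -8043) = 1/289

Step 1 — x − y = 49 − (-8043) = 8092. Step 2 — v_17(8092) = 2 (factor: 8092 = (17^2 · 28); the sign does not affect v_p). Step 3 — |x − y|_17 = 17^{-2} = 1/289.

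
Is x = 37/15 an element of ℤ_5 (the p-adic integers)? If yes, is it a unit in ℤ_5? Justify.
x ∉ ℤ_5 (v_5(x) = -1 < 0)

ℤ_5 = {x ∈ ℚ_5 : v_5(x) ≥ 0} and ℤ_5^× = {x ∈ ℤ_5 : v_5(x) = 0}. Here v_5(37/15) = v_5(num) − v_5(den) = -1; compare against these criteria.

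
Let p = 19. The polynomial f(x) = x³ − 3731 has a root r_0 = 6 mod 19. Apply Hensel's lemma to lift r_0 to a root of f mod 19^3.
r_2 = 3331 (mod 6859)

Hensel: r_{i+1} = r_i − f(r_i)/f′(r_i) mod 19^{i+2}, where f′(x) = 3x². Iterate:
  r_0 = 6 (mod 19)
  r_1 = 82 (mod 361)
  r_2 = 3331 (mod 6859)
Final: r = 3331 with f(r) ≡ 0 mod 19^3.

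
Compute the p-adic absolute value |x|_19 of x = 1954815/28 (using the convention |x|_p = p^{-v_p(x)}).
|1954815/28|_19 = 1/130321

Step 1 — compute v_19(x) by factoring powers of 19 out of the numerator and denominator: v_19(1954815/28) = 4. Step 2 — apply |x|_p = p^{-v_p(x)} = 19^{-4} = 1/130321.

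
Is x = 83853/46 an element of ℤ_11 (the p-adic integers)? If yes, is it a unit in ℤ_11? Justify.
x ∈ ℤ_11 but not a unit; v_11(x) = 3 > 0

ℤ_11 = {x ∈ ℚ_11 : v_11(x) ≥ 0} and ℤ_11^× = {x ∈ ℤ_11 : v_11(x) = 0}. Here v_11(83853/46) = v_11(num) − v_11(den) = 3; compare against these criteria.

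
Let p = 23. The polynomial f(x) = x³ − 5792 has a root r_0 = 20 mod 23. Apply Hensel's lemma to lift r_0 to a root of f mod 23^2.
r_1 = 526 (mod 529)

Hensel: r_{i+1} = r_i − f(r_i)/f′(r_i) mod 23^{i+2}, where f′(x) = 3x². Iterate:
  r_0 = 20 (mod 23)
  r_1 = 526 (mod 529)
Final: r = 526 with f(r) ≡ 0 mod 23^2.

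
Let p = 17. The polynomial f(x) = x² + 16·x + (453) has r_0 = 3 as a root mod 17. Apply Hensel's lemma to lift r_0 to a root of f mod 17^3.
r_2 = 3080 (mod 4913)

Hensel: r_{i+1} = r_i − f(r_i)·(f′(r_i))^{-1} mod 17^{i+2}, f′(x) = 2x + 16. Iterate:
  r_0 = 3 (mod 17)
  r_1 = 190 (mod 289)
  r_2 = 3080 (mod 4913)
Final: r = 3080 satisfies f(r) ≡ 0 mod 17^3.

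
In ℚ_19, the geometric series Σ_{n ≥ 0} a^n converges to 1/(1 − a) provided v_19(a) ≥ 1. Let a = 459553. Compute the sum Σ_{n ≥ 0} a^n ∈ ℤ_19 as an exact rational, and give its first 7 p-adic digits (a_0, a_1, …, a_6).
Σ a^n = 1/(1 − a) = -1/459552;  first 7 digits = (1, 0, 0, 10, 3, 0, 5)

v_19(a) = 3 ≥ 1, so the series converges in ℤ_19 to 1/(1 − a) = 1/(1 − 459553) = -1/459552. Expand this rational in ℤ_19: compute digits iteratively via d_i = x_i mod 19, x_{i+1} = (x_i − d_i)/19. The first 7 digits are (1, 0, 0, 10, 3, 0, 5).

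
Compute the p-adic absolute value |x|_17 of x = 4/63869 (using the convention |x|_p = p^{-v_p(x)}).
|4/63869|_17 = 4913

Step 1 — compute v_17(x) by factoring powers of 17 out of the numerator and denominator: v_17(4/63869) = -3. Step 2 — apply |x|_p = p^{-v_p(x)} = 17^{3} = 4913.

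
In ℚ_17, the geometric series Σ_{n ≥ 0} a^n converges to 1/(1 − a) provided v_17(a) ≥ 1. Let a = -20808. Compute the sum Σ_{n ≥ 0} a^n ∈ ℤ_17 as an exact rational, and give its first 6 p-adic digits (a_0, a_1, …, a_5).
Σ a^n = 1/(1 − a) = 1/20809;  first 6 digits = (1, 0, 13, 12, 15, 15)

v_17(a) = 2 ≥ 1, so the series converges in ℤ_17 to 1/(1 − a) = 1/(1 − (-20808)) = 1/20809. Expand this rational in ℤ_17: compute digits iteratively via d_i = x_i mod 17, x_{i+1} = (x_i − d_i)/17. The first 6 digits are (1, 0, 13, 12, 15, 15).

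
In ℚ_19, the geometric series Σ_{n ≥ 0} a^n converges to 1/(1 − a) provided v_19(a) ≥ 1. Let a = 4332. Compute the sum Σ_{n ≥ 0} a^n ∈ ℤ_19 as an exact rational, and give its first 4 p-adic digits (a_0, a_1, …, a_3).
Σ a^n = 1/(1 − a) = -1/4331;  first 4 digits = (1, 0, 12, 0)

v_19(a) = 2 ≥ 1, so the series converges in ℤ_19 to 1/(1 − a) = 1/(1 − 4332) = -1/4331. Expand this rational in ℤ_19: compute digits iteratively via d_i = x_i mod 19, x_{i+1} = (x_i − d_i)/19. The first 4 digits are (1, 0, 12, 0).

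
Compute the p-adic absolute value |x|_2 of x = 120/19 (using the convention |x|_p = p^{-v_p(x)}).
|120/19|_2 = 1/8

Step 1 — compute v_2(x) by factoring powers of 2 out of the numerator and denominator: v_2(120/19) = 3. Step 2 — apply |x|_p = p^{-v_p(x)} = 2^{-3} = 1/8.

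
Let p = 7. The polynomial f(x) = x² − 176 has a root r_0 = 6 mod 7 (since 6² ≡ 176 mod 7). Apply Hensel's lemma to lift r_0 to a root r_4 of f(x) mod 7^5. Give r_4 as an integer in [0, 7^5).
r_4 = 15273 (mod 16807)

Hensel's recurrence: r_{i+1} = r_i − f(r_i)·(f′(r_i))^{-1} mod 7^{i+2}, with f′(x) = 2x. Iterate:
  r_0 = 6 (mod 7)
  r_1 = 34 (mod 49)
  r_2 = 181 (mod 343)
  r_3 = 867 (mod 2401)
  r_4 = 15273 (mod 16807)
Final: r_4 = 15273, and one checks f(r_4) ≡ 0 mod 7^5.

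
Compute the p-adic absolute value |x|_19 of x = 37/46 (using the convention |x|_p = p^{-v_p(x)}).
|37/46|_19 = 1

Step 1 — compute v_19(x) by factoring powers of 19 out of the numerator and denominator: v_19(37/46) = 0. Step 2 — apply |x|_p = p^{-v_p(x)} = 19^{0} = 1.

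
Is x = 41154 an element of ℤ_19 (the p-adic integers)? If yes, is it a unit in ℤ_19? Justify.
x ∈ ℤ_19 but not a unit; v_19(x) = 3 > 0

ℤ_19 = {x ∈ ℚ_19 : v_19(x) ≥ 0} and ℤ_19^× = {x ∈ ℤ_19 : v_19(x) = 0}. Here v_19(41154) = v_19(num) − v_19(den) = 3; compare against these criteria.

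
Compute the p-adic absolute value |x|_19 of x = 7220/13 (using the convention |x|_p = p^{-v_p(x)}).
|7220/13|_19 = 1/361

Step 1 — compute v_19(x) by factoring powers of 19 out of the numerator and denominator: v_19(7220/13) = 2. Step 2 — apply |x|_p = p^{-v_p(x)} = 19^{-2} = 1/361.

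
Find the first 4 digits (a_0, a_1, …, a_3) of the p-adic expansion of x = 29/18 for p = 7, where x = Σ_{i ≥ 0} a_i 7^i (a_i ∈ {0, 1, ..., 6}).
(a_0, …, a_3) = (2, 5, 2, 0)

v_7(29/18) = 0 (numerator and denominator both coprime to 7), so x ∈ ℤ_7^×. Compute digits iteratively via a_i = x_i mod 7, x_{i+1} = (x_i − a_i)/7, with x_0 = x:
  x_0 = 29/18;  a_0 = 2;  x_1 = (x_0 − 2)/7 = -1/18
  x_1 = -1/18;  a_1 = 5;  x_2 = (x_1 − 5)/7 = -13/18
  x_2 = -13/18;  a_2 = 2;  x_3 = (x_2 − 2)/7 = -7/18
  x_3 = -7/18;  a_3 = 0;  x_4 = (x_3 − 0)/7 = -1/18
Digits: (2, 5, 2, 0).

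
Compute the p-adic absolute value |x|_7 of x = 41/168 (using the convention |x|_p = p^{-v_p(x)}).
|41/168|_7 = 7

Step 1 — compute v_7(x) by factoring powers of 7 out of the numerator and denominator: v_7(41/168) = -1. Step 2 — apply |x|_p = p^{-v_p(x)} = 7^{1} = 7.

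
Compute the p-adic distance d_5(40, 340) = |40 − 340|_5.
d_5(40, 340) = 1/25

Step 1 — x − y = 40 − 340 = -300. Step 2 — v_5(-300) = 2 (factor: -300 = −(5^2 · 12); the sign does not affect v_p). Step 3 — |x − y|_5 = 5^{-2} = 1/25.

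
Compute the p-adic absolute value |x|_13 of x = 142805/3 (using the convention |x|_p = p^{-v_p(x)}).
|142805/3|_13 = 1/28561

Step 1 — compute v_13(x) by factoring powers of 13 out of the numerator and denominator: v_13(142805/3) = 4. Step 2 — apply |x|_p = p^{-v_p(x)} = 13^{-4} = 1/28561.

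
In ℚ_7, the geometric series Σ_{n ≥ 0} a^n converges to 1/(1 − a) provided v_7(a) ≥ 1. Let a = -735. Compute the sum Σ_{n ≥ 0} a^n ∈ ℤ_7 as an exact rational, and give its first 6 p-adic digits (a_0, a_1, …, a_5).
Σ a^n = 1/(1 − a) = 1/736;  first 6 digits = (1, 0, 6, 4, 0, 4)

v_7(a) = 2 ≥ 1, so the series converges in ℤ_7 to 1/(1 − a) = 1/(1 − (-735)) = 1/736. Expand this rational in ℤ_7: compute digits iteratively via d_i = x_i mod 7, x_{i+1} = (x_i − d_i)/7. The first 6 digits are (1, 0, 6, 4, 0, 4).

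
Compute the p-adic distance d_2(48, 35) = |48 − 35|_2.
d_2(48, 35) = 1

Step 1 — x − y = 48 − 35 = 13. Step 2 — v_2(13) = 0 (factor: 13 = (2^0 · 13); the sign does not affect v_p). Step 3 — |x − y|_2 = 2^{0} = 1.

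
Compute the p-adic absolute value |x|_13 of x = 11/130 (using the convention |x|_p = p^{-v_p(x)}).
|11/130|_13 = 13

Step 1 — compute v_13(x) by factoring powers of 13 out of the numerator and denominator: v_13(11/130) = -1. Step 2 — apply |x|_p = p^{-v_p(x)} = 13^{1} = 13.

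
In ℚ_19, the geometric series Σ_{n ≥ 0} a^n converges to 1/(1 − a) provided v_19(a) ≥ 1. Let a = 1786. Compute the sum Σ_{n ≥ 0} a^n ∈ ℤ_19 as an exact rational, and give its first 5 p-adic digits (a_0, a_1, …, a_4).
Σ a^n = 1/(1 − a) = -1/1785;  first 5 digits = (1, 18, 5, 8, 2)

v_19(a) = 1 ≥ 1, so the series converges in ℤ_19 to 1/(1 − a) = 1/(1 − 1786) = -1/1785. Expand this rational in ℤ_19: compute digits iteratively via d_i = x_i mod 19, x_{i+1} = (x_i − d_i)/19. The first 5 digits are (1, 18, 5, 8, 2).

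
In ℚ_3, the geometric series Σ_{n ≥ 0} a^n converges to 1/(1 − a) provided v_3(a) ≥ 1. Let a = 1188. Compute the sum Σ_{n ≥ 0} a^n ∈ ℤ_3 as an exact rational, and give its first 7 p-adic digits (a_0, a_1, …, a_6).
Σ a^n = 1/(1 − a) = -1/1187;  first 7 digits = (1, 0, 0, 2, 2, 1, 2)

v_3(a) = 3 ≥ 1, so the series converges in ℤ_3 to 1/(1 − a) = 1/(1 − 1188) = -1/1187. Expand this rational in ℤ_3: compute digits iteratively via d_i = x_i mod 3, x_{i+1} = (x_i − d_i)/3. The first 7 digits are (1, 0, 0, 2, 2, 1, 2).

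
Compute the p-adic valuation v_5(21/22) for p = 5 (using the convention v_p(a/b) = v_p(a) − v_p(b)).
v_5(21/22) = 0

Factor powers of 5 from the numerator and denominator of the reduced fraction: 21 = 5^0 · 21 and 22 = 5^0 · 22. Apply v_p(a/b) = v_p(a) − v_p(b): v_5(21/22) = 0 − 0 = 0.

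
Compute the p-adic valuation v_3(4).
v_3(4) = 0

v_3(n) is the largest exponent k such that 3^k divides n. Factor out: 4 = 3^0 · 4. (Sign doesn't affect v_p.) So v_3(4) = 0.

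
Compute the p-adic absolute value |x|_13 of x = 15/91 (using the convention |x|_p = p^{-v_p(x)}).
|15/91|_13 = 13

Step 1 — compute v_13(x) by factoring powers of 13 out of the numerator and denominator: v_13(15/91) = -1. Step 2 — apply |x|_p = p^{-v_p(x)} = 13^{1} = 13.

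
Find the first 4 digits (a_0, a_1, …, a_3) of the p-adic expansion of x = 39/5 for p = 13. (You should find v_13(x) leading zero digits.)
(a_0, …, a_3) = (0, 11, 7, 2)

v_13(39/5) = 1, so a_0 = ... = a_0 = 0. Factor out: x = 13^1 · u with u = 3/5 a unit in ℤ_13. Expand u iteratively via a_{v+i} = u_i mod 13, u_{i+1} = (u_i − a_{v+i})/13:
  u_0 = 3/5;  a_1 = 11;  u_1 = (u_0 − 11)/13 = -4/5
  u_1 = -4/5;  a_2 = 7;  u_2 = (u_1 − 7)/13 = -3/5
  u_2 = -3/5;  a_3 = 2;  u_3 = (u_2 − 2)/13 = -1/5
Digits: (0, 11, 7, 2).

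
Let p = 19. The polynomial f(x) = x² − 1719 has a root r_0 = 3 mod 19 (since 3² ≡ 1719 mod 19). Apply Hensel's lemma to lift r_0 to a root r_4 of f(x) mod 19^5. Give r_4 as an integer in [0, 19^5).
r_4 = 1142492 (mod 2476099)

Hensel's recurrence: r_{i+1} = r_i − f(r_i)·(f′(r_i))^{-1} mod 19^{i+2}, with f′(x) = 2x. Iterate:
  r_0 = 3 (mod 19)
  r_1 = 288 (mod 361)
  r_2 = 3898 (mod 6859)
  r_3 = 99924 (mod 130321)
  r_4 = 1142492 (mod 2476099)
Final: r_4 = 1142492, and one checks f(r_4) ≡ 0 mod 19^5.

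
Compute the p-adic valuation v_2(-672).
v_2(-672) = 5

v_2(n) is the largest exponent k such that 2^k divides n. Factor out: -672 = -2^5 · 21. (Sign doesn't affect v_p.) So v_2(-672) = 5.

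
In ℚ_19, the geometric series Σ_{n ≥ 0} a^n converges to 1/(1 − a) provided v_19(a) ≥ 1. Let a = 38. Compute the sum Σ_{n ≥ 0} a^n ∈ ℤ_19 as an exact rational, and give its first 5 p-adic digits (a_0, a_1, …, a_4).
Σ a^n = 1/(1 − a) = -1/37;  first 5 digits = (1, 2, 4, 8, 16)

v_19(a) = 1 ≥ 1, so the series converges in ℤ_19 to 1/(1 − a) = 1/(1 − 38) = -1/37. Expand this rational in ℤ_19: compute digits iteratively via d_i = x_i mod 19, x_{i+1} = (x_i − d_i)/19. The first 5 digits are (1, 2, 4, 8, 16).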